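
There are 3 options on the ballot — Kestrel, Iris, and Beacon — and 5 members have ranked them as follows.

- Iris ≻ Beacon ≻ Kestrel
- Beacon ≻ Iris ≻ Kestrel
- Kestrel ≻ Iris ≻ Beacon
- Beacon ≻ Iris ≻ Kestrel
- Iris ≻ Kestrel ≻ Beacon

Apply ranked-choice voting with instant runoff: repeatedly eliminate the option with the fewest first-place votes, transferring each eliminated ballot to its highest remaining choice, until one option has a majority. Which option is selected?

Iris

Round 1: Iris 2, Beacon 2, Kestrel 1. Kestrel has the fewest and is eliminated.
Round 2: Iris 3, Beacon 2. Iris has a majority.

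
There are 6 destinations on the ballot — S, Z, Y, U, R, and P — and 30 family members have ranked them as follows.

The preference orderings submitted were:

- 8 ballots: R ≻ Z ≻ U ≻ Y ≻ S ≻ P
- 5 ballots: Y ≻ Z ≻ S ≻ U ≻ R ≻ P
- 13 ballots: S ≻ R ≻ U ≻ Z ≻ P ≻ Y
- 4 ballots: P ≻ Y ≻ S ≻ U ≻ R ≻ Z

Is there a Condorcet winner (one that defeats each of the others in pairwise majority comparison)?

No

Head-to-head results (30 voters total):
S vs Z: S wins 17–13.
S vs Y: Y wins 17–13.
S vs U: S wins 22–8.
S vs R: S wins 22–8.
S vs P: S wins 26–4.
Z vs Y: Z wins 21–9.
Z vs U: U wins 17–13.
Z vs R: R wins 25–5.
Z vs P: Z wins 26–4.
Y vs U: U wins 21–9.
Y vs R: R wins 21–9.
Y vs P: P wins 17–13.
U vs R: R wins 21–9.
U vs P: U wins 26–4.
R vs P: R wins 26–4.
No candidate beats all others: S beats Z beats Y beats S, a majority cycle.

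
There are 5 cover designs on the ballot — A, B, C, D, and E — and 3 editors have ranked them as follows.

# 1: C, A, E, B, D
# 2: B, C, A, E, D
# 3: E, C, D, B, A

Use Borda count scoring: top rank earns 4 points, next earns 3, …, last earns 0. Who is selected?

Borda scores:
  A: 3 + 2 + 0 = 5
  B: 1 + 4 + 1 = 6
  C: 4 + 3 + 3 = 10
  D: 0 + 0 + 2 = 2
  E: 2 + 1 + 4 = 7
C has the highest total.

C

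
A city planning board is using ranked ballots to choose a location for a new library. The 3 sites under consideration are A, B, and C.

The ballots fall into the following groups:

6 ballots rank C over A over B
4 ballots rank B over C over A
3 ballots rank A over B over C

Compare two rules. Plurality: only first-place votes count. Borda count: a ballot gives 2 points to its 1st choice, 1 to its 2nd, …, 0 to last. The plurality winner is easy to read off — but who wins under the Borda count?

Plurality first-place counts: A 3, B 4, C 6 → C.
Borda totals: A 12, B 11, C 16 → C.

C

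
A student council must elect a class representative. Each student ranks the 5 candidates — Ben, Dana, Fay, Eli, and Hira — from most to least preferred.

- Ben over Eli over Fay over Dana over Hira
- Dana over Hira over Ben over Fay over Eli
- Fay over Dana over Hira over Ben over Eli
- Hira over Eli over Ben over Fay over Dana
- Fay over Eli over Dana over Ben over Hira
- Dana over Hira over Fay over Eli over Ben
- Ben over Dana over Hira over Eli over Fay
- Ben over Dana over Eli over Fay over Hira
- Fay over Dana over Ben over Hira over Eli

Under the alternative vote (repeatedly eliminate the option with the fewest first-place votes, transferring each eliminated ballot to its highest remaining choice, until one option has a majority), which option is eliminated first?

Eli

Round 1: Ben 3, Fay 3, Dana 2, Hira 1, Eli 0. Eli has the fewest and is eliminated.
Round 2: Ben 3, Fay 3, Dana 2, Hira 1. Hira has the fewest and is eliminated.
Round 3: Ben 4, Fay 3, Dana 2. Dana has the fewest and is eliminated.
Round 4: Ben 5, Fay 4. Ben has a majority.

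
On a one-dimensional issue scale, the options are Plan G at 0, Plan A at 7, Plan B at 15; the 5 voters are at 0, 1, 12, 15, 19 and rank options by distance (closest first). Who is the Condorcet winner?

Plan B

With single-peaked preferences on a line, the Condorcet winner is the candidate closest to the median voter.
The median voter (position 12) is closest to Plan B at 15.
Check: Plan B vs Plan A — voters closer to Plan B: 3 of 5.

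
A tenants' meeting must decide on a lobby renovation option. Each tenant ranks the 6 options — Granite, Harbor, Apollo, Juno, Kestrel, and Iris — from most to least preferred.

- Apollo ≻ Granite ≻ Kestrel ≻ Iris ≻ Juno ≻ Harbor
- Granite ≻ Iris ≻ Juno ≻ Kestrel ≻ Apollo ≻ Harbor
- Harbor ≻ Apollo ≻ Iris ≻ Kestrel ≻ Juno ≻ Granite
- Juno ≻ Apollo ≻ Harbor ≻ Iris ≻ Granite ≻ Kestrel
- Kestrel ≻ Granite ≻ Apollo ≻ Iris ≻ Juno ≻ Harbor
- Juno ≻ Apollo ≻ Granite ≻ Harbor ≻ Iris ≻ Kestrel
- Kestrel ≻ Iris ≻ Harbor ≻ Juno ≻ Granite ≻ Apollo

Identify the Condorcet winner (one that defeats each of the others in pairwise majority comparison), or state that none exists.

Head-to-head results (7 voters total):
Granite vs Harbor: Granite wins 4–3.
Granite vs Apollo: Apollo wins 4–3.
Granite vs Juno: Juno wins 4–3.
Granite vs Kestrel: Granite wins 4–3.
Granite vs Iris: Granite wins 4–3.
Harbor vs Apollo: Apollo wins 5–2.
Harbor vs Juno: Juno wins 5–2.
Harbor vs Kestrel: Kestrel wins 4–3.
Harbor vs Iris: Iris wins 4–3.
Apollo vs Juno: Juno wins 4–3.
Apollo vs Kestrel: Apollo wins 4–3.
Apollo vs Iris: Apollo wins 5–2.
Juno vs Kestrel: Kestrel wins 4–3.
Juno vs Iris: Iris wins 5–2.
Kestrel vs Iris: Iris wins 4–3.
No candidate beats all others: Granite beats Kestrel beats Juno beats Granite, a majority cycle.

No Condorcet winner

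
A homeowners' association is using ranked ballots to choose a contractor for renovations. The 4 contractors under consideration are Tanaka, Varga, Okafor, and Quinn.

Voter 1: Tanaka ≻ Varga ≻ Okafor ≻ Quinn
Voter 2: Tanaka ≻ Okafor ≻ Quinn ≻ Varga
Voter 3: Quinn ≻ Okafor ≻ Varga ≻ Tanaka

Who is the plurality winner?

First-place vote totals:
  Tanaka: 2
  Varga: 0
  Okafor: 0
  Quinn: 1
Tanaka has the most first-place votes.

Tanaka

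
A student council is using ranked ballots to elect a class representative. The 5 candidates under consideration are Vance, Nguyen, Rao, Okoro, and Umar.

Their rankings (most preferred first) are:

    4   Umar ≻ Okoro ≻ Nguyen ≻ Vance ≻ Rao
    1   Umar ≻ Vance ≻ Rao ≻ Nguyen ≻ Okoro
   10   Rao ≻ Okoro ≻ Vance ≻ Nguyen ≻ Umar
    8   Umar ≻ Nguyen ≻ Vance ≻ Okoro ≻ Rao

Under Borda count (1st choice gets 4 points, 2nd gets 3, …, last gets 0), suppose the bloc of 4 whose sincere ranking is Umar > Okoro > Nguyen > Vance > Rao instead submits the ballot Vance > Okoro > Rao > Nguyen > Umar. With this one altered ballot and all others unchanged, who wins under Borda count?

Borda totals with the altered ballot: Vance 55, Nguyen 39, Rao 50, Okoro 50, Umar 36.
The switch changes the winner from Umar to Vance.

Vance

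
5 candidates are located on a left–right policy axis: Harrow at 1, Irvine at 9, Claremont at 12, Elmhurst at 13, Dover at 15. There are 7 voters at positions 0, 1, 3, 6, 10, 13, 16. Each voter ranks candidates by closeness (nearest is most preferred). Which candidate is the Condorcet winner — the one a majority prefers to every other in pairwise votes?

Irvine

With single-peaked preferences on a line, the Condorcet winner is the candidate closest to the median voter.
The median voter (position 6) is closest to Irvine at 9.
Check: Irvine vs Harrow — voters closer to Irvine: 4 of 7.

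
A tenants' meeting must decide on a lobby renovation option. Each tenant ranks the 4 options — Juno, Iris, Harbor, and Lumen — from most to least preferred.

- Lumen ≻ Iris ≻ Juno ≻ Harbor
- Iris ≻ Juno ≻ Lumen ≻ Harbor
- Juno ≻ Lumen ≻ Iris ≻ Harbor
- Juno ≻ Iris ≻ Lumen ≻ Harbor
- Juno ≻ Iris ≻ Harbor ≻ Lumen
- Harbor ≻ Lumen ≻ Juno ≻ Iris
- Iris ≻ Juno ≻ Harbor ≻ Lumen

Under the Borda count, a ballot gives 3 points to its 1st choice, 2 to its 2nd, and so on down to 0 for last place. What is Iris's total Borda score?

Borda scores:
  Juno: 1 + 2 + 3 + 3 + 3 + 1 + 2 = 15
  Iris: 2 + 3 + 1 + 2 + 2 + 0 + 3 = 13
  Harbor: 0 + 0 + 0 + 0 + 1 + 3 + 1 = 5
  Lumen: 3 + 1 + 2 + 1 + 0 + 2 + 0 = 9

13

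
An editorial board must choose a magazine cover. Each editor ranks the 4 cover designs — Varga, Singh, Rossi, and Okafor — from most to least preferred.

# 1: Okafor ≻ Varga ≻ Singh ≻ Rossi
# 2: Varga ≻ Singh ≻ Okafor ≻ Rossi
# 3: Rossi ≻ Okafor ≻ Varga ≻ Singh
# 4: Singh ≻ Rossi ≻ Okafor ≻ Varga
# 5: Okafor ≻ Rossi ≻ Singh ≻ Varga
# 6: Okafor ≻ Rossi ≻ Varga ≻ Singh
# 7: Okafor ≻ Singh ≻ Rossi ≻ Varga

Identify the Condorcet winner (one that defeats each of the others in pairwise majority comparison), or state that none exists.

Okafor

Head-to-head results (7 voters total):
Varga vs Singh: Varga wins 4–3.
Varga vs Rossi: Rossi wins 5–2.
Varga vs Okafor: Okafor wins 6–1.
Singh vs Rossi: Singh wins 4–3.
Singh vs Okafor: Okafor wins 5–2.
Rossi vs Okafor: Okafor wins 5–2.
Okafor beats each rival — Varga (6–1), Singh (5–2), Rossi (5–2) — so Okafor is the Condorcet winner.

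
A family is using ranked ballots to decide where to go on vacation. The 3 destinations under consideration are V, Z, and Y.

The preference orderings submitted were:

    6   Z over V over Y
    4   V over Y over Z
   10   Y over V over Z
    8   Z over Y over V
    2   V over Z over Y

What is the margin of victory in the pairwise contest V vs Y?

6

Ballots ranking V above Y: 6+4+2 = 12.
Ballots ranking Y above V: 10+8 = 18.
Y wins 18–12, a margin of 6.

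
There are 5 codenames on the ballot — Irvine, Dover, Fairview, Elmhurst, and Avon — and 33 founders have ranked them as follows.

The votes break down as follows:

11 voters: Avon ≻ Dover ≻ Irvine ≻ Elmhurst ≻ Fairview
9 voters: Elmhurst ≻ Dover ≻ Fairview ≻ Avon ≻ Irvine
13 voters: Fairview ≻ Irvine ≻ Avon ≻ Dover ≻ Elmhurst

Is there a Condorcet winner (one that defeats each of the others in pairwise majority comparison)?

No

Head-to-head results (33 voters total):
Irvine vs Dover: Dover wins 20–13.
Irvine vs Fairview: Fairview wins 22–11.
Irvine vs Elmhurst: Irvine wins 24–9.
Irvine vs Avon: Avon wins 20–13.
Dover vs Fairview: Dover wins 20–13.
Dover vs Elmhurst: Dover wins 24–9.
Dover vs Avon: Avon wins 24–9.
Fairview vs Elmhurst: Elmhurst wins 20–13.
Fairview vs Avon: Fairview wins 22–11.
Elmhurst vs Avon: Avon wins 24–9.
No candidate beats all others: Irvine beats Elmhurst beats Fairview beats Irvine, a majority cycle.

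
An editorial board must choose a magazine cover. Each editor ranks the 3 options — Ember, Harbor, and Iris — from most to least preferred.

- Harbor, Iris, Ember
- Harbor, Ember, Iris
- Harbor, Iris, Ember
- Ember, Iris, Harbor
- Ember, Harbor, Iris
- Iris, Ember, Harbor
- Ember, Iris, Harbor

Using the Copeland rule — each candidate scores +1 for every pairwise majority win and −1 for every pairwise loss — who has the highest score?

Pairwise results:
  Ember vs Harbor: Ember wins 4–3.
  Ember vs Iris: Ember wins 4–3.
  Harbor vs Iris: Harbor wins 4–3.
Copeland scores (wins − losses):
  Ember: 2 − 0 = 2
  Harbor: 1 − 1 = 0
  Iris: 0 − 2 = -2
Ember has the best Copeland score.

Ember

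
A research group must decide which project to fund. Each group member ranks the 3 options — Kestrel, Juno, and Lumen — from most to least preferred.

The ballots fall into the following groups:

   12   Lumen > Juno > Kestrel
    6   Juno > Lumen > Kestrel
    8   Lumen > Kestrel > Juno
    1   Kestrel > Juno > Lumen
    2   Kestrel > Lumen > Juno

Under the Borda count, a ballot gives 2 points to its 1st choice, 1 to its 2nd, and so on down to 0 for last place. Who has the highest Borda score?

Borda scores:
  Kestrel: 12·0 + 6·0 + 8·1 + 2 + 2·2 = 14
  Juno: 12·1 + 6·2 + 8·0 + 1 + 2·0 = 25
  Lumen: 12·2 + 6·1 + 8·2 + 0 + 2·1 = 48
Lumen has the highest total.

Lumen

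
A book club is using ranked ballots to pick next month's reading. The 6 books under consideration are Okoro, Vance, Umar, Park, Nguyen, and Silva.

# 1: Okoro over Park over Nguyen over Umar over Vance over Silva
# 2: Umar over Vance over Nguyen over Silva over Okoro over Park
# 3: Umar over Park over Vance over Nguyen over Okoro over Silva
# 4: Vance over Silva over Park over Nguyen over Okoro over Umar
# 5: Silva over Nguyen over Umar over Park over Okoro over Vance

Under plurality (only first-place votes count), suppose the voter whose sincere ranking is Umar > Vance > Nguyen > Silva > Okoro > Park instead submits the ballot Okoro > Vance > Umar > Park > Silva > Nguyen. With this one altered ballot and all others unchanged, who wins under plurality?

First-place totals with the altered ballot: Okoro 2, Vance 1, Umar 1, Park 0, Nguyen 0, Silva 1.
The switch changes the winner from Umar to Okoro.

Okoro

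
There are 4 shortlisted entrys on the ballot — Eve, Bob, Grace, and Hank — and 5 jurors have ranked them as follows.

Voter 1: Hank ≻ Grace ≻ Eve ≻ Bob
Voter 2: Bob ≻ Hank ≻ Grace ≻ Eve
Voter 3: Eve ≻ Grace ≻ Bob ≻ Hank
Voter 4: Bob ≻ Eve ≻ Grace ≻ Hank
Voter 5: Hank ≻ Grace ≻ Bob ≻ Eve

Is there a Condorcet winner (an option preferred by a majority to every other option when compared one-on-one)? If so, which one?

There is no Condorcet winner

Head-to-head results (5 voters total):
Eve vs Bob: Bob wins 3–2.
Eve vs Grace: Grace wins 3–2.
Eve vs Hank: Hank wins 3–2.
Bob vs Grace: Grace wins 3–2.
Bob vs Hank: Bob wins 3–2.
Grace vs Hank: Hank wins 3–2.
No candidate beats all others: Bob beats Hank beats Grace beats Bob, a majority cycle.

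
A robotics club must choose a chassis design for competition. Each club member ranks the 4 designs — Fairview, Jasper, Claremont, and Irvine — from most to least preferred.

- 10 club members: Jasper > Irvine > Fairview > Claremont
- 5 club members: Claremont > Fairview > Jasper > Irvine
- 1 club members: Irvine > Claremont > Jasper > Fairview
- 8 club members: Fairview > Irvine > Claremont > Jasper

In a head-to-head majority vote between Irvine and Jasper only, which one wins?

Ballots ranking Irvine above Jasper: 1+8 = 9.
Ballots ranking Jasper above Irvine: 10+5 = 15.
Jasper wins the head-to-head, 15–9.

Jasper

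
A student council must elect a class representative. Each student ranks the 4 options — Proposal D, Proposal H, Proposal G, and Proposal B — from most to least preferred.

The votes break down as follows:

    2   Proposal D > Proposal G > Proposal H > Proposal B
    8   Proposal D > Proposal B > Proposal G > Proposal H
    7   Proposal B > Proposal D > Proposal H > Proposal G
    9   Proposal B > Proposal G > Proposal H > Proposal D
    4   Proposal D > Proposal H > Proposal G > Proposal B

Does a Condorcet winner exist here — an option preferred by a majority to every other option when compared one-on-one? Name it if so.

Proposal B

Head-to-head results (30 voters total):
Proposal D vs Proposal H: Proposal D wins 21–9.
Proposal D vs Proposal G: Proposal D wins 21–9.
Proposal D vs Proposal B: Proposal B wins 16–14.
Proposal H vs Proposal G: Proposal G wins 19–11.
Proposal H vs Proposal B: Proposal B wins 24–6.
Proposal G vs Proposal B: Proposal B wins 24–6.
Proposal B beats each rival — Proposal D (16–14), Proposal H (24–6), Proposal G (24–6) — so Proposal B is the Condorcet winner.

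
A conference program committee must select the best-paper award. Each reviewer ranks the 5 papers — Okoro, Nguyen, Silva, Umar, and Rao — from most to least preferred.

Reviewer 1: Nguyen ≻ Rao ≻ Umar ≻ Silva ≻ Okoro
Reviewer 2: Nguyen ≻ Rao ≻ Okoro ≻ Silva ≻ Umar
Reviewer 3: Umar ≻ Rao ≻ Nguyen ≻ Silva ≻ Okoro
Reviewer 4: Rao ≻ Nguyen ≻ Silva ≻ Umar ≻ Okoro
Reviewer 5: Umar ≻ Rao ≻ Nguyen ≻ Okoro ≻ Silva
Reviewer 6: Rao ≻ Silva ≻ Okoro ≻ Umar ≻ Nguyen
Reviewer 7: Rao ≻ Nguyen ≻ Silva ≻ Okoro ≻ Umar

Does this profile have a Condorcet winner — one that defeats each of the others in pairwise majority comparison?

Head-to-head results (7 voters total):
Okoro vs Nguyen: Nguyen wins 6–1.
Okoro vs Silva: Silva wins 5–2.
Okoro vs Umar: Umar wins 4–3.
Okoro vs Rao: Rao wins 7–0.
Nguyen vs Silva: Nguyen wins 6–1.
Nguyen vs Umar: Nguyen wins 4–3.
Nguyen vs Rao: Rao wins 5–2.
Silva vs Umar: Silva wins 4–3.
Silva vs Rao: Rao wins 7–0.
Umar vs Rao: Rao wins 5–2.
Rao beats each rival — Okoro (7–0), Nguyen (5–2), Silva (7–0), Umar (5–2) — so Rao is the Condorcet winner.

Yes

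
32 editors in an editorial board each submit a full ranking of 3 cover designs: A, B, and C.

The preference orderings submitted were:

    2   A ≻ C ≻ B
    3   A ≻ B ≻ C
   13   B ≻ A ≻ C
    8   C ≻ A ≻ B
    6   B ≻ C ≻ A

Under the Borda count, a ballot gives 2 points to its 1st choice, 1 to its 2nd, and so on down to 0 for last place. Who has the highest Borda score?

B

Borda scores:
  A: 2·2 + 3·2 + 13·1 + 8·1 + 6·0 = 31
  B: 2·0 + 3·1 + 13·2 + 8·0 + 6·2 = 41
  C: 2·1 + 3·0 + 13·0 + 8·2 + 6·1 = 24
B has the highest total.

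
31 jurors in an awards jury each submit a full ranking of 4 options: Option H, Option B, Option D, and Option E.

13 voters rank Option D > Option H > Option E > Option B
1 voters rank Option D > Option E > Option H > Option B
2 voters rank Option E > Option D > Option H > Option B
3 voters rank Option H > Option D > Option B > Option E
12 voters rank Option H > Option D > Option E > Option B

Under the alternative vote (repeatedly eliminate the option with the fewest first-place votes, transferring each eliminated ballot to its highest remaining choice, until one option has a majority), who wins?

Option D

Round 1: Option H 15, Option D 14, Option E 2, Option B 0. Option B has the fewest and is eliminated.
Round 2: Option H 15, Option D 14, Option E 2. Option E has the fewest and is eliminated.
Round 3: Option D 16, Option H 15. Option D has a majority.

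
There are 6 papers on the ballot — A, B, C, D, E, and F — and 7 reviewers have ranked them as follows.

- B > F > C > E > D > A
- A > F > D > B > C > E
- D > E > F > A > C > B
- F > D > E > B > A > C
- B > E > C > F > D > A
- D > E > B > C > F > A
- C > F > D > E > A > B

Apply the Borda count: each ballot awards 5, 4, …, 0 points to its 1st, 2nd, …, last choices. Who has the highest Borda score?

F

Borda scores:
  A: 0 + 5 + 2 + 1 + 0 + 0 + 1 = 9
  B: 5 + 2 + 0 + 2 + 5 + 3 + 0 = 17
  C: 3 + 1 + 1 + 0 + 3 + 2 + 5 = 15
  D: 1 + 3 + 5 + 4 + 1 + 5 + 3 = 22
  E: 2 + 0 + 4 + 3 + 4 + 4 + 2 = 19
  F: 4 + 4 + 3 + 5 + 2 + 1 + 4 = 23
F has the highest total.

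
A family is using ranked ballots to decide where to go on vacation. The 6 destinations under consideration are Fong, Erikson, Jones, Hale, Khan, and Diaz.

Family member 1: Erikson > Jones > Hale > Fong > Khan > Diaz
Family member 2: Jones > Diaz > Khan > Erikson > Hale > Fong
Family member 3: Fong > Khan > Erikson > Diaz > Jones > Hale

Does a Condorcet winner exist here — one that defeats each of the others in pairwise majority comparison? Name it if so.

No Condorcet winner

Head-to-head results (3 voters total):
Fong vs Erikson: Erikson wins 2–1.
Fong vs Jones: Jones wins 2–1.
Fong vs Hale: Hale wins 2–1.
Fong vs Khan: Fong wins 2–1.
Fong vs Diaz: Fong wins 2–1.
Erikson vs Jones: Erikson wins 2–1.
Erikson vs Hale: Erikson wins 3–0.
Erikson vs Khan: Khan wins 2–1.
Erikson vs Diaz: Erikson wins 2–1.
Jones vs Hale: Jones wins 3–0.
Jones vs Khan: Jones wins 2–1.
Jones vs Diaz: Jones wins 2–1.
Hale vs Khan: Khan wins 2–1.
Hale vs Diaz: Diaz wins 2–1.
Khan vs Diaz: Khan wins 2–1.
No candidate beats all others: Fong beats Khan beats Erikson beats Fong, a majority cycle.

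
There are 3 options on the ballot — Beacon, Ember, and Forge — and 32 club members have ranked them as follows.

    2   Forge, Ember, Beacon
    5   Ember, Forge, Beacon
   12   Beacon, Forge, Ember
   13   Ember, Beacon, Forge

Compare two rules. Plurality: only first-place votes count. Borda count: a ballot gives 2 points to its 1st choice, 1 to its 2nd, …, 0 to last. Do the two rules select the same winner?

Plurality first-place counts: Beacon 12, Ember 18, Forge 2 → Ember.
Borda totals: Beacon 37, Ember 38, Forge 21 → Ember.
The two rules agree on Ember.

Yes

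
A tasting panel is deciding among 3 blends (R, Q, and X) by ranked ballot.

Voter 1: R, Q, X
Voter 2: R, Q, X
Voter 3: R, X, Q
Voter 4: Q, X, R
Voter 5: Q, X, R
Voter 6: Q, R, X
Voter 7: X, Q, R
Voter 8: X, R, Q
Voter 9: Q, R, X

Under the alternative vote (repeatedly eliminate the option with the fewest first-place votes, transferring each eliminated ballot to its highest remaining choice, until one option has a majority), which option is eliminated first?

Round 1: Q 4, R 3, X 2. X has the fewest and is eliminated.
Round 2: Q 5, R 4. Q has a majority.

X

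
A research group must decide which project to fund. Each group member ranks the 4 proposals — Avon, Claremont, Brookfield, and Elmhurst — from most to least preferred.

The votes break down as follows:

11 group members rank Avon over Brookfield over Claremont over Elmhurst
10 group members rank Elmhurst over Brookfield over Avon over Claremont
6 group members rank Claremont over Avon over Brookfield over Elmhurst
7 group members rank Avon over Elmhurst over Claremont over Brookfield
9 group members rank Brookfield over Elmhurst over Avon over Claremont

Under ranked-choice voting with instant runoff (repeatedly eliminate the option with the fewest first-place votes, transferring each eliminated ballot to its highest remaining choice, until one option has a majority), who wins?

Avon

Round 1: Avon 18, Elmhurst 10, Brookfield 9, Claremont 6. Claremont has the fewest and is eliminated.
Round 2: Avon 24, Elmhurst 10, Brookfield 9. Avon has a majority.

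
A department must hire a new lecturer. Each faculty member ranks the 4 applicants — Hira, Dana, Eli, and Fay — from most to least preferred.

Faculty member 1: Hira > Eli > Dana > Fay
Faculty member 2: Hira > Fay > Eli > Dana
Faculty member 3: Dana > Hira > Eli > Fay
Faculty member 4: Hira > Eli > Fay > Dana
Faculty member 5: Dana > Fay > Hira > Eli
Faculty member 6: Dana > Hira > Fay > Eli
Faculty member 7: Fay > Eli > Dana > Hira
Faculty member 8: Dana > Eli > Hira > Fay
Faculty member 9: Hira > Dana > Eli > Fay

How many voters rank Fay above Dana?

3

Ballots ranking Fay above Dana: 3.
Ballots ranking Dana above Fay: 6.
So 3 of 9 voters prefer Fay to Dana.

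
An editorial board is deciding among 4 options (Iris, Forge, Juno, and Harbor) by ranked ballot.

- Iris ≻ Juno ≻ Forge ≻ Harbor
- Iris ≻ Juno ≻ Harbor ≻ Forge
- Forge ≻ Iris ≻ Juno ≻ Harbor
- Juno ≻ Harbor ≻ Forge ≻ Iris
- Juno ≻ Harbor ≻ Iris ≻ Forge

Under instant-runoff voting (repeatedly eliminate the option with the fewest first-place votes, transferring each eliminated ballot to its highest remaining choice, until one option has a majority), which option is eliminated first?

Round 1: Iris 2, Juno 2, Forge 1, Harbor 0. Harbor has the fewest and is eliminated.
Round 2: Iris 2, Juno 2, Forge 1. Forge has the fewest and is eliminated.
Round 3: Iris 3, Juno 2. Iris has a majority.

Harbor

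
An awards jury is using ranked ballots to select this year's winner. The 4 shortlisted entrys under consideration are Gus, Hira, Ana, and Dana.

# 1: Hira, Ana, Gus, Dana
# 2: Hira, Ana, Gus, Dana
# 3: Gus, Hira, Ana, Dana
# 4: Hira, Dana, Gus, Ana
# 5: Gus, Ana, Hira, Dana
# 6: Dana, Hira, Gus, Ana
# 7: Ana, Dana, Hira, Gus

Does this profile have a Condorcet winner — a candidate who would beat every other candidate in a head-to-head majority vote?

Yes

Head-to-head results (7 voters total):
Gus vs Hira: Hira wins 5–2.
Gus vs Ana: Gus wins 4–3.
Gus vs Dana: Gus wins 4–3.
Hira vs Ana: Hira wins 5–2.
Hira vs Dana: Hira wins 5–2.
Ana vs Dana: Ana wins 5–2.
Hira beats each rival — Gus (5–2), Ana (5–2), Dana (5–2) — so Hira is the Condorcet winner.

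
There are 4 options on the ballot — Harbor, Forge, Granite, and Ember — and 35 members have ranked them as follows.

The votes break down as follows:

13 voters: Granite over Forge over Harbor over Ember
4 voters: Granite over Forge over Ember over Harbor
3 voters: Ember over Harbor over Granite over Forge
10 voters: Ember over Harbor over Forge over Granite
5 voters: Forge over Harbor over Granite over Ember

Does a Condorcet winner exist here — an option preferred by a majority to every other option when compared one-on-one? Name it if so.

Head-to-head results (35 voters total):
Harbor vs Forge: Forge wins 22–13.
Harbor vs Granite: Harbor wins 18–17.
Harbor vs Ember: Harbor wins 18–17.
Forge vs Granite: Granite wins 20–15.
Forge vs Ember: Forge wins 22–13.
Granite vs Ember: Granite wins 22–13.
No candidate beats all others: Harbor beats Granite beats Forge beats Harbor, a majority cycle.

None — there is no Condorcet winner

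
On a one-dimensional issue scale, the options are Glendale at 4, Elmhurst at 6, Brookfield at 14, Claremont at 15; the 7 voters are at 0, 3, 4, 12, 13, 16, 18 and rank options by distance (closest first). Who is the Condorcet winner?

Brookfield

With single-peaked preferences on a line, the Condorcet winner is the candidate closest to the median voter.
The median voter (position 12) is closest to Brookfield at 14.
Check: Brookfield vs Glendale — voters closer to Brookfield: 4 of 7.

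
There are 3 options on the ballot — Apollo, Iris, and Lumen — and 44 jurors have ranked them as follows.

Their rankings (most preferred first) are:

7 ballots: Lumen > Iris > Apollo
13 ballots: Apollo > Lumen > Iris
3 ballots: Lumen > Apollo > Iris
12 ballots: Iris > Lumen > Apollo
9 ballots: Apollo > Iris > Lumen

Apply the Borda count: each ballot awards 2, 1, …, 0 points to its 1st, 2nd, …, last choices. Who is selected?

Borda scores:
  Apollo: 7·0 + 13·2 + 3·1 + 12·0 + 9·2 = 47
  Iris: 7·1 + 13·0 + 3·0 + 12·2 + 9·1 = 40
  Lumen: 7·2 + 13·1 + 3·2 + 12·1 + 9·0 = 45
Apollo has the highest total.

Apollo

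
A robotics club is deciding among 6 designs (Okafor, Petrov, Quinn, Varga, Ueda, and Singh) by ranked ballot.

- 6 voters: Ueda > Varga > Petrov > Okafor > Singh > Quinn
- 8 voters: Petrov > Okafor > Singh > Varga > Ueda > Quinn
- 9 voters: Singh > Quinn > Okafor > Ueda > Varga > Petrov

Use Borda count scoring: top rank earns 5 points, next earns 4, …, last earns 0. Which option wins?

Singh

Borda scores:
  Okafor: 6·2 + 8·4 + 9·3 = 71
  Petrov: 6·3 + 8·5 + 9·0 = 58
  Quinn: 6·0 + 8·0 + 9·4 = 36
  Varga: 6·4 + 8·2 + 9·1 = 49
  Ueda: 6·5 + 8·1 + 9·2 = 56
  Singh: 6·1 + 8·3 + 9·5 = 75
Singh has the highest total.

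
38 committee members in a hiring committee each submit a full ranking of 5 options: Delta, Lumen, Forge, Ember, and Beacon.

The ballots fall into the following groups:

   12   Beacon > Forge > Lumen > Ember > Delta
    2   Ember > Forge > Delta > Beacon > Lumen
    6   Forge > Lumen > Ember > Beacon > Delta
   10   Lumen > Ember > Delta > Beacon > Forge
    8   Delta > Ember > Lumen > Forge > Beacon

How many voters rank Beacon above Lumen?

Ballots ranking Beacon above Lumen: 12+2 = 14.
Ballots ranking Lumen above Beacon: 6+10+8 = 24.
So 14 of 38 voters prefer Beacon to Lumen.

14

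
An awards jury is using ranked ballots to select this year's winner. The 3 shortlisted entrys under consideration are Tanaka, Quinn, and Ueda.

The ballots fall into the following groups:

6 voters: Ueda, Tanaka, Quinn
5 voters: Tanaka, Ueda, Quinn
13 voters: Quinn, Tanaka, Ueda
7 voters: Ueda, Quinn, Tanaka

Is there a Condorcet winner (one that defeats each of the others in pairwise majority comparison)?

Head-to-head results (31 voters total):
Tanaka vs Quinn: Quinn wins 20–11.
Tanaka vs Ueda: Tanaka wins 18–13.
Quinn vs Ueda: Ueda wins 18–13.
No candidate beats all others: Tanaka beats Ueda beats Quinn beats Tanaka, a majority cycle.

No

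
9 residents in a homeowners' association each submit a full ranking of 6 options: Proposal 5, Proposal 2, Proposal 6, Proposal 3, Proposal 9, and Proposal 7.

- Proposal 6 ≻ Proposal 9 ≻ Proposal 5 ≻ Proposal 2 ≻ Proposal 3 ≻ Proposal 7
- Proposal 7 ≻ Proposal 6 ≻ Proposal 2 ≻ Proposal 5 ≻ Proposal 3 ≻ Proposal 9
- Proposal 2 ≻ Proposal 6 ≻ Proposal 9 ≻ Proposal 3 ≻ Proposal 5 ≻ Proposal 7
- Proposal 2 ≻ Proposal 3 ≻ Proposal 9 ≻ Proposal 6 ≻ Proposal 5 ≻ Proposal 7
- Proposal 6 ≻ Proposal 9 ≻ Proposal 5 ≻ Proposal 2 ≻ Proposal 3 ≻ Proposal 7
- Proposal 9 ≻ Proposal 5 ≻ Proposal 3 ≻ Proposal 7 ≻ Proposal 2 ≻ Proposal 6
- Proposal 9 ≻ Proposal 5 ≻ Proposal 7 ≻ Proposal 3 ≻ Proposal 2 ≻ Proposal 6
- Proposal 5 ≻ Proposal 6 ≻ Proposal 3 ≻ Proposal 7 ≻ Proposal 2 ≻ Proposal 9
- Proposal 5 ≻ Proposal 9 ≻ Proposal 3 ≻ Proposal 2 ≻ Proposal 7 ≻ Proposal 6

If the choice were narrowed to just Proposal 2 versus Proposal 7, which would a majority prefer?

Ballots ranking Proposal 2 above Proposal 7: 5.
Ballots ranking Proposal 7 above Proposal 2: 4.
Proposal 2 wins the head-to-head, 5–4.

Proposal 2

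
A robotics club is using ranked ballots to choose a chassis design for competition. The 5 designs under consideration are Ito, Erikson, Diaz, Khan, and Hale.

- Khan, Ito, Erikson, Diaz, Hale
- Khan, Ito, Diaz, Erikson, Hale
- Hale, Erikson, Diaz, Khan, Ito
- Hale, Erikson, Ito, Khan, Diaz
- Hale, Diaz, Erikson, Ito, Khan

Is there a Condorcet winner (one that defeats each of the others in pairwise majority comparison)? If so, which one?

Hale

Head-to-head results (5 voters total):
Ito vs Erikson: Erikson wins 3–2.
Ito vs Diaz: Ito wins 3–2.
Ito vs Khan: Khan wins 3–2.
Ito vs Hale: Hale wins 3–2.
Erikson vs Diaz: Erikson wins 3–2.
Erikson vs Khan: Erikson wins 3–2.
Erikson vs Hale: Hale wins 3–2.
Diaz vs Khan: Khan wins 3–2.
Diaz vs Hale: Hale wins 3–2.
Khan vs Hale: Hale wins 3–2.
Hale beats each rival — Ito (3–2), Erikson (3–2), Diaz (3–2), Khan (3–2) — so Hale is the Condorcet winner.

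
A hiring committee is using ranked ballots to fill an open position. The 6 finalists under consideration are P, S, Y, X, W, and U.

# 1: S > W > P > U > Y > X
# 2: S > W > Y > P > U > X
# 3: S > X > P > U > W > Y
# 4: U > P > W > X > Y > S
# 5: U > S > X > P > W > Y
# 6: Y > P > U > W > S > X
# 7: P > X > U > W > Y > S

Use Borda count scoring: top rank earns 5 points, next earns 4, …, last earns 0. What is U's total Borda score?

21

Borda scores:
  P: 3 + 2 + 3 + 4 + 2 + 4 + 5 = 23
  S: 5 + 5 + 5 + 0 + 4 + 1 + 0 = 20
  Y: 1 + 3 + 0 + 1 + 0 + 5 + 1 = 11
  X: 0 + 0 + 4 + 2 + 3 + 0 + 4 = 13
  W: 4 + 4 + 1 + 3 + 1 + 2 + 2 = 17
  U: 2 + 1 + 2 + 5 + 5 + 3 + 3 = 21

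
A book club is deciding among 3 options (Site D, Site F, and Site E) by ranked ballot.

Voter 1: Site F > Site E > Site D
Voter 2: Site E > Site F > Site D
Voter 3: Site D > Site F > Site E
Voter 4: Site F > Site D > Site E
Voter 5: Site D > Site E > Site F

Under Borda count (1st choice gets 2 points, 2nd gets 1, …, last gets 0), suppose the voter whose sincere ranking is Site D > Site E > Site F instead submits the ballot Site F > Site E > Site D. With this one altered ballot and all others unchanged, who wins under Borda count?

Site F

Borda totals with the altered ballot: Site D 3, Site F 8, Site E 4.
The winner is unchanged: still Site F.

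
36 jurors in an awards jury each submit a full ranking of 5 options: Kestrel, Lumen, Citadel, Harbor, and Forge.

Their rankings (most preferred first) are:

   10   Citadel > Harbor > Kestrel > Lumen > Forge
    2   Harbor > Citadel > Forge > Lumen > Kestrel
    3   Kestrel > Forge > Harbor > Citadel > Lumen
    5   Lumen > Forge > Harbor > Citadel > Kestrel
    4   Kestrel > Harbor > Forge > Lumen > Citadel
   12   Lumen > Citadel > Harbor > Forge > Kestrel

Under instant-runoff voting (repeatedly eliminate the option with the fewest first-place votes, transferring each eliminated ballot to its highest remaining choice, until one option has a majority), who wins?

Round 1: Lumen 17, Citadel 10, Kestrel 7, Harbor 2, Forge 0. Forge has the fewest and is eliminated.
Round 2: Lumen 17, Citadel 10, Kestrel 7, Harbor 2. Harbor has the fewest and is eliminated.
Round 3: Lumen 17, Citadel 12, Kestrel 7. Kestrel has the fewest and is eliminated.
Round 4: Lumen 21, Citadel 15. Lumen has a majority.

Lumen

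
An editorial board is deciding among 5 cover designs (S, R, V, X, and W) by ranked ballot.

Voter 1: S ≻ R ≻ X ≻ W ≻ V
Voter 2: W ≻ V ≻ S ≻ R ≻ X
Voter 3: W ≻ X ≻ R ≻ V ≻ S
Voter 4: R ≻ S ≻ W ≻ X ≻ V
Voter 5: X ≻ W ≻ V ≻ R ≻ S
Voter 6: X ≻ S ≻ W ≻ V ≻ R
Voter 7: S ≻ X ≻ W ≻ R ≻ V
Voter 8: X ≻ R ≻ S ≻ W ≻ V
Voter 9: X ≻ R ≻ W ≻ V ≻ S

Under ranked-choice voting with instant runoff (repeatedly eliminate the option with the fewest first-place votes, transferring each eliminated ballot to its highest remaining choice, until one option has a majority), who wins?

X

Round 1: X 4, S 2, W 2, R 1, V 0. V has the fewest and is eliminated.
Round 2: X 4, S 2, W 2, R 1. R has the fewest and is eliminated.
Round 3: X 4, S 3, W 2. W has the fewest and is eliminated.
Round 4: X 5, S 4. X has a majority.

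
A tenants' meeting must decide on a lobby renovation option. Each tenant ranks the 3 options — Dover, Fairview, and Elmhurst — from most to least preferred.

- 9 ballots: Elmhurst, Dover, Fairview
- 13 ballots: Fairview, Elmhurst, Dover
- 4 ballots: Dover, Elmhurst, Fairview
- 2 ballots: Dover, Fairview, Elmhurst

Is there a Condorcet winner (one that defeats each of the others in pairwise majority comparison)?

Head-to-head results (28 voters total):
Dover vs Fairview: Dover wins 15–13.
Dover vs Elmhurst: Elmhurst wins 22–6.
Fairview vs Elmhurst: Fairview wins 15–13.
No candidate beats all others: Dover beats Fairview beats Elmhurst beats Dover, a majority cycle.

No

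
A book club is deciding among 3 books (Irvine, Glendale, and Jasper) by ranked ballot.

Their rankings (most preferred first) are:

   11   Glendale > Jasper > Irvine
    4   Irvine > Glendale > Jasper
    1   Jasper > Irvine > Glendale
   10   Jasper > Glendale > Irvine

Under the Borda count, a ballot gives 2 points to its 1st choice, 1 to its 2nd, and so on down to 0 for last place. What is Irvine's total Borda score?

9

Borda scores:
  Irvine: 11·0 + 4·2 + 1 + 10·0 = 9
  Glendale: 11·2 + 4·1 + 0 + 10·1 = 36
  Jasper: 11·1 + 4·0 + 2 + 10·2 = 33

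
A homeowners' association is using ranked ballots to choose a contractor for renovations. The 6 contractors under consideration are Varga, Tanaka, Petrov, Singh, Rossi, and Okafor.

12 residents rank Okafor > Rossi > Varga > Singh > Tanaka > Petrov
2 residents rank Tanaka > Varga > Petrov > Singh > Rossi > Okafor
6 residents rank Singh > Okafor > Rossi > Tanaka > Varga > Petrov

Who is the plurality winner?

Okafor

First-place vote totals:
  Varga: 0
  Tanaka: 2
  Petrov: 0
  Singh: 6
  Rossi: 0
  Okafor: 12
Okafor has the most first-place votes.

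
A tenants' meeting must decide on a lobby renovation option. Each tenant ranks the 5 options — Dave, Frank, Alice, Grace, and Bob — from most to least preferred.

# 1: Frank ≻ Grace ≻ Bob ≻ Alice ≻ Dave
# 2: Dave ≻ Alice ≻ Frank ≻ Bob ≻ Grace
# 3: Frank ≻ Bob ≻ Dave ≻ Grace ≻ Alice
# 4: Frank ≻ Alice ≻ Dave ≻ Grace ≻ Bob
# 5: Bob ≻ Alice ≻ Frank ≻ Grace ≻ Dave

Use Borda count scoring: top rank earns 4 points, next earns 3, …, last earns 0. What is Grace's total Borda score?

Borda scores:
  Dave: 0 + 4 + 2 + 2 + 0 = 8
  Frank: 4 + 2 + 4 + 4 + 2 = 16
  Alice: 1 + 3 + 0 + 3 + 3 = 10
  Grace: 3 + 0 + 1 + 1 + 1 = 6
  Bob: 2 + 1 + 3 + 0 + 4 = 10

6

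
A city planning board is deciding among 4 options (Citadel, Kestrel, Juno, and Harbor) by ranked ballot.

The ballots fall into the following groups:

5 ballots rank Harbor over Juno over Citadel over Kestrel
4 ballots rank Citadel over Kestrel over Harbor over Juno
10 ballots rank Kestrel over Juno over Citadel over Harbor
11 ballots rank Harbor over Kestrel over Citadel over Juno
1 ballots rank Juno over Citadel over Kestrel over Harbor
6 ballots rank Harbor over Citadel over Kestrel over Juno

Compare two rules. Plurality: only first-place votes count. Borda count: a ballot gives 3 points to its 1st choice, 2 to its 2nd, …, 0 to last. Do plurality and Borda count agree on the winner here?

Plurality first-place counts: Citadel 4, Kestrel 10, Juno 1, Harbor 22 → Harbor.
Borda totals: Citadel 52, Kestrel 67, Juno 33, Harbor 70 → Harbor.
The two rules agree on Harbor.

Yes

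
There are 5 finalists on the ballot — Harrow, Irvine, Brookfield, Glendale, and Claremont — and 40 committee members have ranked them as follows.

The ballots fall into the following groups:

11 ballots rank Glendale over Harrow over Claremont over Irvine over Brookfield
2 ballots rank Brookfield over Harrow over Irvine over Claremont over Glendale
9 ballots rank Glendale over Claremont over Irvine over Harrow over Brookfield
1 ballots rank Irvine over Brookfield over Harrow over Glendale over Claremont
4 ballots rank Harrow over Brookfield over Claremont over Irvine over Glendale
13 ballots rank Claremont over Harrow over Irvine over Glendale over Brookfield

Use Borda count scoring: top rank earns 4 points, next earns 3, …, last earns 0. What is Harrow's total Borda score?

105

Borda scores:
  Harrow: 11·3 + 2·3 + 9·1 + 2 + 4·4 + 13·3 = 105
  Irvine: 11·1 + 2·2 + 9·2 + 4 + 4·1 + 13·2 = 67
  Brookfield: 11·0 + 2·4 + 9·0 + 3 + 4·3 + 13·0 = 23
  Glendale: 11·4 + 2·0 + 9·4 + 1 + 4·0 + 13·1 = 94
  Claremont: 11·2 + 2·1 + 9·3 + 0 + 4·2 + 13·4 = 111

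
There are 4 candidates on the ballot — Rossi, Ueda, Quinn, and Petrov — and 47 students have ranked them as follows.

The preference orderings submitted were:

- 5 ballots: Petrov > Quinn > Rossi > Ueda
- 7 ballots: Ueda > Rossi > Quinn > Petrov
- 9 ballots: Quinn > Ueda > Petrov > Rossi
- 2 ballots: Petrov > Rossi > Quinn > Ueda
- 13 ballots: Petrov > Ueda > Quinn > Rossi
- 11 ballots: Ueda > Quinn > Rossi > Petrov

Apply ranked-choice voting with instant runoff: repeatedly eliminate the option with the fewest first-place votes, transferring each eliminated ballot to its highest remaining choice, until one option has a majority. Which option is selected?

Ueda

Round 1: Petrov 20, Ueda 18, Quinn 9, Rossi 0. Rossi has the fewest and is eliminated.
Round 2: Petrov 20, Ueda 18, Quinn 9. Quinn has the fewest and is eliminated.
Round 3: Ueda 27, Petrov 20. Ueda has a majority.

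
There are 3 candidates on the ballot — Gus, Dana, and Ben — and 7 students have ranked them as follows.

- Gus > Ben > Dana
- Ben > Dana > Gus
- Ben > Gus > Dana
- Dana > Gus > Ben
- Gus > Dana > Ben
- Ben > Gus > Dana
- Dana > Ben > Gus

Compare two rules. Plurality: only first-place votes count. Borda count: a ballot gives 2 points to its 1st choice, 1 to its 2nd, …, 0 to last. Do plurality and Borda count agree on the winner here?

Yes

Plurality first-place counts: Gus 2, Dana 2, Ben 3 → Ben.
Borda totals: Gus 7, Dana 6, Ben 8 → Ben.
The two rules agree on Ben.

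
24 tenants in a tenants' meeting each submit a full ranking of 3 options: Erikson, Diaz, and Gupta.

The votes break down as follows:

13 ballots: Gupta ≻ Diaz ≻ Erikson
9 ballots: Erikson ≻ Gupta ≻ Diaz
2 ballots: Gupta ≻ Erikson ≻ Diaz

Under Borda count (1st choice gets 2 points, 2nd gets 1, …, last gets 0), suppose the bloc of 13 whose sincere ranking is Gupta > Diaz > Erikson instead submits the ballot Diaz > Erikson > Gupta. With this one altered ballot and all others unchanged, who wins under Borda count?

Erikson

Borda totals with the altered ballot: Erikson 33, Diaz 26, Gupta 13.
The switch changes the winner from Gupta to Erikson.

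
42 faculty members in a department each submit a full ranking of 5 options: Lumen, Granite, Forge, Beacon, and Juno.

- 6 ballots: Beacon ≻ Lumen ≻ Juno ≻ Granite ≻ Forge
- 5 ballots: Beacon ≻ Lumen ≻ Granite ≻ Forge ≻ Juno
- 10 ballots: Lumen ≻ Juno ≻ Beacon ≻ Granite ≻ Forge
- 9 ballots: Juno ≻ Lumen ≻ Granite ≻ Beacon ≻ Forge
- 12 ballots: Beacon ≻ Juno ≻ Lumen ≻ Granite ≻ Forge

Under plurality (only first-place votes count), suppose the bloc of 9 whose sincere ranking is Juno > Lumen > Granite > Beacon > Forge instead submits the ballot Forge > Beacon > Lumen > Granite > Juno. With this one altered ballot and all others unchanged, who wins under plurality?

First-place totals with the altered ballot: Lumen 10, Granite 0, Forge 9, Beacon 23, Juno 0.
The winner is unchanged: still Beacon.

Beacon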